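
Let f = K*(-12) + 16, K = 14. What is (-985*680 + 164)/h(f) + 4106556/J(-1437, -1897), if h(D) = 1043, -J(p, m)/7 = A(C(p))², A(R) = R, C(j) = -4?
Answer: -155647755/4172 ≈ -37308.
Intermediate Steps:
f = -152 (f = 14*(-12) + 16 = -168 + 16 = -152)
J(p, m) = -112 (J(p, m) = -7*(-4)² = -7*16 = -112)
(-985*680 + 164)/h(f) + 4106556/J(-1437, -1897) = (-985*680 + 164)/1043 + 4106556/(-112) = (-669800 + 164)*(1/1043) + 4106556*(-1/112) = -669636*1/1043 - 1026639/28 = -669636/1043 - 1026639/28 = -155647755/4172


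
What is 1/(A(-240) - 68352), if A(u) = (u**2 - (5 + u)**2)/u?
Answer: -48/3281371 ≈ -1.4628e-5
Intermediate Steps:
A(u) = (u**2 - (5 + u)**2)/u
1/(A(-240) - 68352) = 1/((-10 - 25/(-240)) - 68352) = 1/((-10 - 25*(-1/240)) - 68352) = 1/((-10 + 5/48) - 68352) = 1/(-475/48 - 68352) = 1/(-3281371/48) = -48/3281371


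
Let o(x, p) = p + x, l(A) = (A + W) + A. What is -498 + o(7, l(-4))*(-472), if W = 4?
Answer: -1914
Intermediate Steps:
l(A) = 4 + 2*A (l(A) = (A + 4) + A = (4 + A) + A = 4 + 2*A)
-498 + o(7, l(-4))*(-472) = -498 + ((4 + 2*(-4)) + 7)*(-472) = -498 + ((4 - 8) + 7)*(-472) = -498 + (-4 + 7)*(-472) = -498 + 3*(-472) = -498 - 1416 = -1914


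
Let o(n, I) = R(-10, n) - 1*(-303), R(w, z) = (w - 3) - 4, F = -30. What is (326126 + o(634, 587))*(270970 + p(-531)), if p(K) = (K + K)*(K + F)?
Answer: 282918253824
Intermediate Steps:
R(w, z) = -7 + w (R(w, z) = (-3 + w) - 4 = -7 + w)
o(n, I) = 286 (o(n, I) = (-7 - 10) - 1*(-303) = -17 + 303 = 286)
p(K) = 2*K*(-30 + K) (p(K) = (K + K)*(K - 30) = (2*K)*(-30 + K) = 2*K*(-30 + K))
(326126 + o(634, 587))*(270970 + p(-531)) = (326126 + 286)*(270970 + 2*(-531)*(-30 - 531)) = 326412*(270970 + 2*(-531)*(-561)) = 326412*(270970 + 595782) = 326412*866752 = 282918253824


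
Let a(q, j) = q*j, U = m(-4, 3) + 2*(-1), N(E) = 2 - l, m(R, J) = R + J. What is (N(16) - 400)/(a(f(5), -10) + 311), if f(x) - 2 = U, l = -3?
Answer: -395/321 ≈ -1.2305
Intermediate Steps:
m(R, J) = J + R
N(E) = 5 (N(E) = 2 - 1*(-3) = 2 + 3 = 5)
U = -3 (U = (3 - 4) + 2*(-1) = -1 - 2 = -3)
f(x) = -1 (f(x) = 2 - 3 = -1)
a(q, j) = j*q
(N(16) - 400)/(a(f(5), -10) + 311) = (5 - 400)/(-10*(-1) + 311) = -395/(10 + 311) = -395/321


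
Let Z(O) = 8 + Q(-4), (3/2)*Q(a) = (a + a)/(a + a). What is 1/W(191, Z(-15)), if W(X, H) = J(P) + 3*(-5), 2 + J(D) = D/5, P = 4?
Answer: -5/81 ≈ -0.061728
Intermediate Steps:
J(D) = -2 + D/5
Q(a) = 2/3 (Q(a) = 2*((a + a)/(a + a))/3 = 2*((2*a)/((2*a)))/3 = 2*((2*a)*(1/(2*a)))/3 = (2/3)*1 = 2/3)
Z(O) = 26/3 (Z(O) = 8 + 2/3 = 26/3)
W(X, H) = -81/5 (W(X, H) = (-2 + (1/5)*4) + 3*(-5) = (-2 + 4/5) - 15 = -6/5 - 15 = -81/5)
1/W(191, Z(-15)) = 1/(-81/5) = -5/81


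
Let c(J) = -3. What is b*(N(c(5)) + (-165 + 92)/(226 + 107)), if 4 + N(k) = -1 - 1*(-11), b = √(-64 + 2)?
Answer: 1925*I*√62/333 ≈ 45.518*I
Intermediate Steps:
b = I*√62 (b = √(-62) = I*√62 ≈ 7.874*I)
N(k) = 6 (N(k) = -4 + (-1 - 1*(-11)) = -4 + (-1 + 11) = -4 + 10 = 6)
b*(N(c(5)) + (-165 + 92)/(226 + 107)) = (I*√62)*(6 + (-165 + 92)/(226 + 107)) = (I*√62)*(6 - 73/333) = (I*√62)*(1925/333) = 1925*I*√62/333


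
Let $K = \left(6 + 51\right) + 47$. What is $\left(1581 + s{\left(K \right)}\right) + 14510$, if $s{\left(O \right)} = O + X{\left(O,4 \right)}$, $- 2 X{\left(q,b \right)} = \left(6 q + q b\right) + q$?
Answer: $15623$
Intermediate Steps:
$X{\left(q,b \right)} = - \frac{7 q}{2} - \frac{b q}{2}$ ($X{\left(q,b \right)} = - \frac{\left(6 q + q b\right) + q}{2} = - \frac{\left(6 q + b q\right) + q}{2} = - \frac{7 q + b q}{2} = - \frac{7 q}{2} - \frac{b q}{2}$)
$K = 104$ ($K = 57 + 47 = 104$)
$s{\left(O \right)} = - \frac{9 O}{2}$ ($s{\left(O \right)} = O - \frac{O \left(7 + 4\right)}{2} = O - \frac{1}{2} O 11 = O - \frac{11 O}{2} = - \frac{9 O}{2}$)
$\left(1581 + s{\left(K \right)}\right) + 14510 = \left(1581 - 468\right) + 14510 = 1113 + 14510 = 15623$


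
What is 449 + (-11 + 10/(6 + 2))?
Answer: 1757/4 ≈ 439.25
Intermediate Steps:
449 + (-11 + 10/(6 + 2)) = 449 + (-11 + 10/8) = 449 + (-11 + 10*(⅛)) = 449 + (-11 + 5/4) = 449 - 39/4 = 1757/4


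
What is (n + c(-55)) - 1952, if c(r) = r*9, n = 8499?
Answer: 6052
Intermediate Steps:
c(r) = 9*r
(n + c(-55)) - 1952 = (8499 + 9*(-55)) - 1952 = (8499 - 495) - 1952 = 8004 - 1952 = 6052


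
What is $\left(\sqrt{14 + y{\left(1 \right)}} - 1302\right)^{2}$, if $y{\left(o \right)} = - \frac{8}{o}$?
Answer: $\left(1302 - \sqrt{6}\right)^{2} \approx 1.6888 \cdot 10^{6}$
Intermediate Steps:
$\left(\sqrt{14 + y{\left(1 \right)}} - 1302\right)^{2} = \left(\sqrt{14 - \frac{8}{1}} - 1302\right)^{2} = \left(\sqrt{14 - 8} - 1302\right)^{2} = \left(\sqrt{6} - 1302\right)^{2} = \left(-1302 + \sqrt{6}\right)^{2}$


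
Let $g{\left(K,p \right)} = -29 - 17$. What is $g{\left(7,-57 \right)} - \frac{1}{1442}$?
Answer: $- \frac{66333}{1442} \approx -46.001$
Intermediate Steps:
$g{\left(K,p \right)} = -46$ ($g{\left(K,p \right)} = -29 - 17 = -46$)
$g{\left(7,-57 \right)} - \frac{1}{1442} = -46 - \frac{1}{1442} = - \frac{66333}{1442}$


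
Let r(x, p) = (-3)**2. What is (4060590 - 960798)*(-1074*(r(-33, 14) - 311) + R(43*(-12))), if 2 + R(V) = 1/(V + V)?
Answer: 43232420720218/43 ≈ 1.0054e+12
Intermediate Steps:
r(x, p) = 9
R(V) = -2 + 1/(2*V) (R(V) = -2 + 1/(V + V) = -2 + 1/(2*V))
(4060590 - 960798)*(-1074*(r(-33, 14) - 311) + R(43*(-12))) = (4060590 - 960798)*(-1074*(9 - 311) + (-2 + 1/(2*((43*(-12)))))) = 3099792*(-1074*(-302) + (-2 + (1/2)/(-516))) = 3099792*(324348 + (-2 + (1/2)*(-1/516))) = 3099792*(324348 + (-2 - 1/1032)) = 3099792*(324348 - 2065/1032) = 3099792*(334725071/1032) = 43232420720218/43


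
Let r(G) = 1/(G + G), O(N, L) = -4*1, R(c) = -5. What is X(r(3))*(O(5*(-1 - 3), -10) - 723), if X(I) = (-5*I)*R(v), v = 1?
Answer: -18175/6 ≈ -3029.2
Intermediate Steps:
O(N, L) = -4
r(G) = 1/(2*G)
X(I) = 25*I (X(I) = -5*I*(-5) = 25*I)
X(r(3))*(O(5*(-1 - 3), -10) - 723) = (25*((½)/3))*(-4 - 723) = (25*((½)*(⅓)))*(-727) = (25*(⅙))*(-727) = (25/6)*(-727) = -18175/6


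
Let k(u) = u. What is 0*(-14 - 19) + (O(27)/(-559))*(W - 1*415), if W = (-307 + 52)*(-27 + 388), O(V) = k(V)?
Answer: 2496690/559 ≈ 4466.4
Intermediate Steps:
O(V) = V
W = -92055 (W = -255*361 = -92055)
0*(-14 - 19) + (O(27)/(-559))*(W - 1*415) = 0*(-14 - 19) + (27/(-559))*(-92055 - 1*415) = 0*(-33) + (27*(-1/559))*(-92055 - 415) = 0 - 27/559*(-92470) = 0 + 2496690/559 = 2496690/559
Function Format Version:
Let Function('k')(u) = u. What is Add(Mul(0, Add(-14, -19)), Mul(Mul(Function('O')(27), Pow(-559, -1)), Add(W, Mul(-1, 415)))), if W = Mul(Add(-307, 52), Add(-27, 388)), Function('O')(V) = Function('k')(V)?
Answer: Rational(2496690, 559) ≈ 4466.4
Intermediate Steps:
Function('O')(V) = V
W = -92055 (W = Mul(-255, 361) = -92055)
Add(Mul(0, Add(-14, -19)), Mul(Mul(Function('O')(27), Pow(-559, -1)), Add(W, Mul(-1, 415)))) = Add(Mul(0, Add(-14, -19)), Mul(Mul(27, Pow(-559, -1)), Add(-92055, Mul(-1, 415)))) = Add(Mul(0, -33), Mul(Mul(27, Rational(-1, 559)), Add(-92055, -415))) = Add(0, Mul(Rational(-27, 559), -92470)) = Add(0, Rational(2496690, 559)) = Rational(2496690, 559)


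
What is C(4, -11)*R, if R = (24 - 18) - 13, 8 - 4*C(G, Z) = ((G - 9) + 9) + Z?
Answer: -105/4 ≈ -26.250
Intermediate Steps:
C(G, Z) = 2 - G/4 - Z/4 (C(G, Z) = 2 - (((G - 9) + 9) + Z)/4 = 2 - (((-9 + G) + 9) + Z)/4 = 2 - (G + Z)/4 = 2 + (-G/4 - Z/4) = 2 - G/4 - Z/4)
R = -7 (R = 6 - 13 = -7)
C(4, -11)*R = (2 - ¼*4 - ¼*(-11))*(-7) = (2 - 1 + 11/4)*(-7) = (15/4)*(-7) = -105/4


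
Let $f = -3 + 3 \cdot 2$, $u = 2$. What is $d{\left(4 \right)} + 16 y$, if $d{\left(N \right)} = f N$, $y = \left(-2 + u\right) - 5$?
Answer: $-68$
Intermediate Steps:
$y = -5$ ($y = \left(-2 + 2\right) - 5 = 0 - 5 = -5$)
$f = 3$ ($f = -3 + 6 = 3$)
$d{\left(N \right)} = 3 N$
$d{\left(4 \right)} + 16 y = 3 \cdot 4 + 16 \left(-5\right) = 12 - 80 = -68$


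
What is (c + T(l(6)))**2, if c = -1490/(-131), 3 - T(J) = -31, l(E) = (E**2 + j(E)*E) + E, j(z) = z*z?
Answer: 35331136/17161 ≈ 2058.8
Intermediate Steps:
j(z) = z**2
l(E) = E + E**2 + E**3 (l(E) = (E**2 + E**2*E) + E = (E**2 + E**3) + E = E + E**2 + E**3)
T(J) = 34 (T(J) = 3 - 1*(-31) = 3 + 31 = 34)
c = 1490/131 (c = -1490*(-1/131) = 1490/131 ≈ 11.374)
(c + T(l(6)))**2 = (1490/131 + 34)**2 = (5944/131)**2 = 35331136/17161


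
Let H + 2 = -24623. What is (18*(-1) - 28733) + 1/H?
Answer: -707993376/24625 ≈ -28751.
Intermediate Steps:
H = -24625 (H = -2 - 24623 = -24625)
(18*(-1) - 28733) + 1/H = (18*(-1) - 28733) + 1/(-24625) = (-18 - 28733) - 1/24625 = -28751 - 1/24625 = -707993376/24625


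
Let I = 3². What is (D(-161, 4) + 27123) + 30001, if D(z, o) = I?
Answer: 57133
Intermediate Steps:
I = 9
D(z, o) = 9
(D(-161, 4) + 27123) + 30001 = (9 + 27123) + 30001 = 27132 + 30001 = 57133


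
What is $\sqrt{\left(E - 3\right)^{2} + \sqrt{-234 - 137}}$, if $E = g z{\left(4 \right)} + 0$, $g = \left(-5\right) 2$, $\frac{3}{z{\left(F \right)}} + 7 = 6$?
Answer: $\sqrt{729 + i \sqrt{371}} \approx 27.002 + 0.3567 i$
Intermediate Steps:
$z{\left(F \right)} = -3$ ($z{\left(F \right)} = \frac{3}{-7 + 6} = \frac{3}{-1} = 3 \left(-1\right) = -3$)
$g = -10$
$E = 30$ ($E = \left(-10\right) \left(-3\right) + 0 = 30 + 0 = 30$)
$\sqrt{\left(E - 3\right)^{2} + \sqrt{-234 - 137}} = \sqrt{\left(30 - 3\right)^{2} + \sqrt{-234 - 137}} = \sqrt{27^{2} + \sqrt{-371}} = \sqrt{729 + i \sqrt{371}}$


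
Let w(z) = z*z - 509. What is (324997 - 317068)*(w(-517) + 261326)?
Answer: 4187352474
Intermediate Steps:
w(z) = -509 + z² (w(z) = z² - 509 = -509 + z²)
(324997 - 317068)*(w(-517) + 261326) = (324997 - 317068)*((-509 + (-517)²) + 261326) = 7929*((-509 + 267289) + 261326) = 7929*(266780 + 261326) = 7929*528106 = 4187352474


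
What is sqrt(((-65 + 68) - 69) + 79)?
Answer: sqrt(13) ≈ 3.6056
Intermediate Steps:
sqrt(((-65 + 68) - 69) + 79) = sqrt((3 - 69) + 79) = sqrt(-66 + 79) = sqrt(13)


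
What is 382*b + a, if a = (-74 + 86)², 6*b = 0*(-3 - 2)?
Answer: 144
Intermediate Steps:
b = 0 (b = (0*(-3 - 2))/6 = (0*(-5))/6 = (⅙)*0 = 0)
a = 144 (a = 12² = 144)
382*b + a = 382*0 + 144 = 0 + 144 = 144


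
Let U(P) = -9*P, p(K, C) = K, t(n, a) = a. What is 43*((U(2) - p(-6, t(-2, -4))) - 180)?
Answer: -8256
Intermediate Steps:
43*((U(2) - p(-6, t(-2, -4))) - 180) = 43*((-9*2 - 1*(-6)) - 180) = 43*((-18 + 6) - 180) = 43*(-12 - 180) = 43*(-192) = -8256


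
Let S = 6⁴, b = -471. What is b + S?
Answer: 825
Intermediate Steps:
S = 1296
b + S = -471 + 1296 = 825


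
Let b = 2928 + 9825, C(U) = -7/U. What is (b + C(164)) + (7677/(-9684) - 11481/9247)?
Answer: 1300404957932/101985163 ≈ 12751.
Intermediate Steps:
C(U) = -7/U
b = 12753
(b + C(164)) + (7677/(-9684) - 11481/9247) = (12753 - 7/164) + (7677/(-9684) - 11481/9247) = (12753 - 7*1/164) + (7677*(-1/9684) - 11481*1/9247) = (12753 - 7/164) + (-853/1076 - 11481/9247) = 2091485/164 - 20241247/9949772 = 1300404957932/101985163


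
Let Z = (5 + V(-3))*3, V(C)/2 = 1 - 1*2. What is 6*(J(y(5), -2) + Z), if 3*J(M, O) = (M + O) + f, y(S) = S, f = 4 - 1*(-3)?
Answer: 74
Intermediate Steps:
V(C) = -2 (V(C) = 2*(1 - 1*2) = 2*(1 - 2) = 2*(-1) = -2)
f = 7 (f = 4 + 3 = 7)
Z = 9 (Z = (5 - 2)*3 = 3*3 = 9)
J(M, O) = 7/3 + M/3 + O/3 (J(M, O) = ((M + O) + 7)/3 = (7 + M + O)/3 = 7/3 + M/3 + O/3)
6*(J(y(5), -2) + Z) = 6*((7/3 + (1/3)*5 + (1/3)*(-2)) + 9) = 6*((7/3 + 5/3 - 2/3) + 9) = 6*(10/3 + 9) = 6*(37/3) = 74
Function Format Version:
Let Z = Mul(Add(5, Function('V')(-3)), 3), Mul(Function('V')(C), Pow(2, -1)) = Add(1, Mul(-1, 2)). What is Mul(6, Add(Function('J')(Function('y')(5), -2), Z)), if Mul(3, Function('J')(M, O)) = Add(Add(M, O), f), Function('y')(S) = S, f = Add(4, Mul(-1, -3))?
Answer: 74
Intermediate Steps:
Function('V')(C) = -2 (Function('V')(C) = Mul(2, Add(1, Mul(-1, 2))) = Mul(2, Add(1, -2)) = Mul(2, -1) = -2)
f = 7 (f = Add(4, 3) = 7)
Z = 9 (Z = Mul(Add(5, -2), 3) = Mul(3, 3) = 9)
Function('J')(M, O) = Add(Rational(7, 3), Mul(Rational(1, 3), M), Mul(Rational(1, 3), O)) (Function('J')(M, O) = Mul(Rational(1, 3), Add(Add(M, O), 7)) = Mul(Rational(1, 3), Add(7, M, O)) = Add(Rational(7, 3), Mul(Rational(1, 3), M), Mul(Rational(1, 3), O)))
Mul(6, Add(Function('J')(Function('y')(5), -2), Z)) = Mul(6, Add(Add(Rational(7, 3), Mul(Rational(1, 3), 5), Mul(Rational(1, 3), -2)), 9)) = Mul(6, Add(Add(Rational(7, 3), Rational(5, 3), Rational(-2, 3)), 9)) = Mul(6, Add(Rational(10, 3), 9)) = Mul(6, Rational(37, 3)) = 74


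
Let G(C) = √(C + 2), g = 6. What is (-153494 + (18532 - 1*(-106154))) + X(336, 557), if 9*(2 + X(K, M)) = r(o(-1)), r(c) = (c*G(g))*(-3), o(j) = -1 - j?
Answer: -28810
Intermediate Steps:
G(C) = √(2 + C)
r(c) = -6*c*√2 (r(c) = (c*√(2 + 6))*(-3) = (c*√8)*(-3) = (c*(2*√2))*(-3) = (2*c*√2)*(-3) = -6*c*√2)
X(K, M) = -2 (X(K, M) = -2 + (-6*(-1 - 1*(-1))*√2)/9 = -2 + (-6*(-1 + 1)*√2)/9 = -2 + (-6*0*√2)/9 = -2 + (⅑)*0 = -2 + 0 = -2)
(-153494 + (18532 - 1*(-106154))) + X(336, 557) = (-153494 + (18532 - 1*(-106154))) - 2 = (-153494 + (18532 + 106154)) - 2 = (-153494 + 124686) - 2 = -28808 - 2 = -28810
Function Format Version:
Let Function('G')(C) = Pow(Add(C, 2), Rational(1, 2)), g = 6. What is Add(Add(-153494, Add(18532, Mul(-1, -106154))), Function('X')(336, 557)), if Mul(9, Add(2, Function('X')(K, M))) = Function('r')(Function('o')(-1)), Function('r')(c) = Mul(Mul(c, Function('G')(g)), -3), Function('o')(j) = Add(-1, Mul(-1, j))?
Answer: -28810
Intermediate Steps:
Function('G')(C) = Pow(Add(2, C), Rational(1, 2))
Function('r')(c) = Mul(-6, c, Pow(2, Rational(1, 2))) (Function('r')(c) = Mul(Mul(c, Pow(Add(2, 6), Rational(1, 2))), -3) = Mul(Mul(c, Pow(8, Rational(1, 2))), -3) = Mul(Mul(c, Mul(2, Pow(2, Rational(1, 2)))), -3) = Mul(Mul(2, c, Pow(2, Rational(1, 2))), -3) = Mul(-6, c, Pow(2, Rational(1, 2))))
Function('X')(K, M) = -2 (Function('X')(K, M) = Add(-2, Mul(Rational(1, 9), Mul(-6, Add(-1, Mul(-1, -1)), Pow(2, Rational(1, 2))))) = Add(-2, Mul(Rational(1, 9), Mul(-6, Add(-1, 1), Pow(2, Rational(1, 2))))) = Add(-2, Mul(Rational(1, 9), Mul(-6, 0, Pow(2, Rational(1, 2))))) = Add(-2, Mul(Rational(1, 9), 0)) = Add(-2, 0) = -2)
Add(Add(-153494, Add(18532, Mul(-1, -106154))), Function('X')(336, 557)) = Add(Add(-153494, Add(18532, Mul(-1, -106154))), -2) = Add(Add(-153494, Add(18532, 106154)), -2) = Add(Add(-153494, 124686), -2) = Add(-28808, -2) = -28810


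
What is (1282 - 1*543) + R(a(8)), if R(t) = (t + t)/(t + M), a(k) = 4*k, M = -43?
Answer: 8065/11 ≈ 733.18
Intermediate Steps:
R(t) = 2*t/(-43 + t) (R(t) = (t + t)/(t - 43) = (2*t)/(-43 + t) = 2*t/(-43 + t))
(1282 - 1*543) + R(a(8)) = (1282 - 1*543) + 2*(4*8)/(-43 + 4*8) = (1282 - 543) + 2*32/(-43 + 32) = 739 + 2*32/(-11) = 739 + 2*32*(-1/11) = 739 - 64/11 = 8065/11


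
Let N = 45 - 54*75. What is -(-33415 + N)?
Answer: 37420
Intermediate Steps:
N = -4005 (N = 45 - 4050 = -4005)
-(-33415 + N) = -(-33415 - 4005) = -1*(-37420) = 37420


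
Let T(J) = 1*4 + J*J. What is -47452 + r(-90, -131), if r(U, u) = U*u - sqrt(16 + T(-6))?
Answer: -35662 - 2*sqrt(14) ≈ -35670.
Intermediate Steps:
T(J) = 4 + J**2
r(U, u) = -2*sqrt(14) + U*u (r(U, u) = U*u - sqrt(16 + (4 + (-6)**2)) = U*u - sqrt(16 + (4 + 36)) = U*u - sqrt(16 + 40) = U*u - sqrt(56) = U*u - 2*sqrt(14) = -2*sqrt(14) + U*u)
-47452 + r(-90, -131) = -47452 + (-2*sqrt(14) - 90*(-131)) = -47452 + (-2*sqrt(14) + 11790) = -47452 + (11790 - 2*sqrt(14)) = -35662 - 2*sqrt(14)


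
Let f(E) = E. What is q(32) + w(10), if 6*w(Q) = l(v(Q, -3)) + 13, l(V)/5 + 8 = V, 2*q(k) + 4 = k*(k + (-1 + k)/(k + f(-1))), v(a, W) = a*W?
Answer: 993/2 ≈ 496.50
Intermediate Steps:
v(a, W) = W*a
q(k) = -2 + k*(1 + k)/2 (q(k) = -2 + (k*(k + (-1 + k)/(k - 1)))/2 = -2 + (k*(k + (-1 + k)/(-1 + k)))/2 = -2 + (k*(k + 1))/2 = -2 + (k*(1 + k))/2 = -2 + k*(1 + k)/2)
l(V) = -40 + 5*V
w(Q) = -9/2 - 5*Q/2 (w(Q) = ((-40 + 5*(-3*Q)) + 13)/6 = ((-40 - 15*Q) + 13)/6 = (-27 - 15*Q)/6 = -9/2 - 5*Q/2)
q(32) + w(10) = (-2 + (½)*32 + (½)*32²) + (-9/2 - 5/2*10) = (-2 + 16 + (½)*1024) + (-9/2 - 25) = (-2 + 16 + 512) - 59/2 = 526 - 59/2 = 993/2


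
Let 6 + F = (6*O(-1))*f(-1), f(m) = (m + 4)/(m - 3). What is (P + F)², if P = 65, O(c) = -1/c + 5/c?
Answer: 5929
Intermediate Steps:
O(c) = 4/c
f(m) = (4 + m)/(-3 + m)
F = 12 (F = -6 + (6*(4/(-1)))*((4 - 1)/(-3 - 1)) = -6 + (6*(4*(-1)))*(3/(-4)) = -6 + (6*(-4))*(-¼*3) = -6 - 24*(-¾) = -6 + 18 = 12)
(P + F)² = (65 + 12)² = 77² = 5929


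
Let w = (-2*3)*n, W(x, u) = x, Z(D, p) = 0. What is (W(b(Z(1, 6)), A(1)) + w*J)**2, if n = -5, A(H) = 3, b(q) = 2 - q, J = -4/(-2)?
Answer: 3844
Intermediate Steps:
J = 2 (J = -4*(-1/2) = 2)
w = 30 (w = -2*3*(-5) = -6*(-5) = 30)
(W(b(Z(1, 6)), A(1)) + w*J)**2 = ((2 - 1*0) + 30*2)**2 = ((2 + 0) + 60)**2 = (2 + 60)**2 = 62**2 = 3844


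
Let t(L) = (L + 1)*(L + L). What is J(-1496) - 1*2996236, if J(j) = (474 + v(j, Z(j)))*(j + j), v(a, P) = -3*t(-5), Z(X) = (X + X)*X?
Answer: -4055404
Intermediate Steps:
t(L) = 2*L*(1 + L) (t(L) = (1 + L)*(2*L) = 2*L*(1 + L))
Z(X) = 2*X² (Z(X) = (2*X)*X = 2*X²)
v(a, P) = -120 (v(a, P) = -6*(-5)*(1 - 5) = -6*(-5)*(-4) = -3*40 = -120)
J(j) = 708*j (J(j) = (474 - 120)*(j + j) = 354*(2*j) = 708*j)
J(-1496) - 1*2996236 = 708*(-1496) - 1*2996236 = -1059168 - 2996236 = -4055404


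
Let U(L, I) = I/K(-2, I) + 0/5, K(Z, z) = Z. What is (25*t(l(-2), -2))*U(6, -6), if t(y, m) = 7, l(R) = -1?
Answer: 525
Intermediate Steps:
U(L, I) = -I/2 (U(L, I) = I/(-2) + 0/5 = I*(-½) + 0*(⅕) = -I/2 + 0 = -I/2)
(25*t(l(-2), -2))*U(6, -6) = (25*7)*(-½*(-6)) = 175*3 = 525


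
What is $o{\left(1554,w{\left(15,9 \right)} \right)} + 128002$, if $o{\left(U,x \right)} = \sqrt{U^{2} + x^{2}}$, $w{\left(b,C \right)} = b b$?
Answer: $128002 + 39 \sqrt{1621} \approx 1.2957 \cdot 10^{5}$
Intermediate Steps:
$w{\left(b,C \right)} = b^{2}$
$o{\left(1554,w{\left(15,9 \right)} \right)} + 128002 = \sqrt{1554^{2} + \left(15^{2}\right)^{2}} + 128002 = \sqrt{2414916 + 225^{2}} + 128002 = \sqrt{2414916 + 50625} + 128002 = \sqrt{2465541} + 128002 = 39 \sqrt{1621} + 128002 = 128002 + 39 \sqrt{1621}$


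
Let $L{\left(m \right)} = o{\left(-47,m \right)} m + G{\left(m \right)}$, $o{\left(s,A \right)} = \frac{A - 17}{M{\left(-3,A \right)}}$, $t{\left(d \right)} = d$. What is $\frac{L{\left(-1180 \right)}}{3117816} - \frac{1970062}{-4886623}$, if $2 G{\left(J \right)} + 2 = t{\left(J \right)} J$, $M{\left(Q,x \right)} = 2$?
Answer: $\frac{12995432631859}{15235591375368} \approx 0.85297$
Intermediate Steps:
$G{\left(J \right)} = -1 + \frac{J^{2}}{2}$ ($G{\left(J \right)} = -1 + \frac{J J}{2} = -1 + \frac{J^{2}}{2}$)
$o{\left(s,A \right)} = - \frac{17}{2} + \frac{A}{2}$ ($o{\left(s,A \right)} = \frac{A - 17}{2} = \left(A - 17\right) \frac{1}{2} = \left(-17 + A\right) \frac{1}{2} = - \frac{17}{2} + \frac{A}{2}$)
$L{\left(m \right)} = -1 + \frac{m^{2}}{2} + m \left(- \frac{17}{2} + \frac{m}{2}\right)$ ($L{\left(m \right)} = \left(- \frac{17}{2} + \frac{m}{2}\right) m + \left(-1 + \frac{m^{2}}{2}\right) = m \left(- \frac{17}{2} + \frac{m}{2}\right) + \left(-1 + \frac{m^{2}}{2}\right) = -1 + \frac{m^{2}}{2} + m \left(- \frac{17}{2} + \frac{m}{2}\right)$)
$\frac{L{\left(-1180 \right)}}{3117816} - \frac{1970062}{-4886623} = \frac{-1 + \left(-1180\right)^{2} - -10030}{3117816} - \frac{1970062}{-4886623} = \left(-1 + 1392400 + 10030\right) \frac{1}{3117816} - - \frac{1970062}{4886623} = 1402429 \cdot \frac{1}{3117816} + \frac{1970062}{4886623} = \frac{1402429}{3117816} + \frac{1970062}{4886623} = \frac{12995432631859}{15235591375368}$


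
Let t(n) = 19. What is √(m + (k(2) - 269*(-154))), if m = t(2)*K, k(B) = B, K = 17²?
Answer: √46919 ≈ 216.61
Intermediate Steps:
K = 289
m = 5491 (m = 19*289 = 5491)
√(m + (k(2) - 269*(-154))) = √(5491 + (2 - 269*(-154))) = √(5491 + (2 + 41426)) = √(5491 + 41428) = √46919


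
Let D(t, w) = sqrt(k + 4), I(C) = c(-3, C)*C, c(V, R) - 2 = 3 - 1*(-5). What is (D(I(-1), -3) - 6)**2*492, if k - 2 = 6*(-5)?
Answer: 5904 - 11808*I*sqrt(6) ≈ 5904.0 - 28924.0*I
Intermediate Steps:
c(V, R) = 10 (c(V, R) = 2 + (3 - 1*(-5)) = 2 + (3 + 5) = 2 + 8 = 10)
k = -28 (k = 2 + 6*(-5) = 2 - 30 = -28)
I(C) = 10*C
D(t, w) = 2*I*sqrt(6) (D(t, w) = sqrt(-28 + 4) = sqrt(-24) = 2*I*sqrt(6))
(D(I(-1), -3) - 6)**2*492 = (2*I*sqrt(6) - 6)**2*492 = (-6 + 2*I*sqrt(6))**2*492 = 492*(-6 + 2*I*sqrt(6))**2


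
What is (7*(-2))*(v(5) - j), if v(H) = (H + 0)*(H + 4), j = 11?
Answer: -476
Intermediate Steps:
v(H) = H*(4 + H)
(7*(-2))*(v(5) - j) = (7*(-2))*(5*(4 + 5) - 1*11) = -14*(5*9 - 11) = -14*(45 - 11) = -14*34 = -476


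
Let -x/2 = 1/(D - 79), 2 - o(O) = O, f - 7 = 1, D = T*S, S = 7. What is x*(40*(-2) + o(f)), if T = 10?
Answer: -172/9 ≈ -19.111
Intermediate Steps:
D = 70 (D = 10*7 = 70)
f = 8 (f = 7 + 1 = 8)
o(O) = 2 - O
x = 2/9 (x = -2/(70 - 79) = -2/(-9) = -2*(-⅑) = 2/9 ≈ 0.22222)
x*(40*(-2) + o(f)) = 2*(40*(-2) + (2 - 1*8))/9 = 2*(-80 + (2 - 8))/9 = 2*(-80 - 6)/9 = (2/9)*(-86) = -172/9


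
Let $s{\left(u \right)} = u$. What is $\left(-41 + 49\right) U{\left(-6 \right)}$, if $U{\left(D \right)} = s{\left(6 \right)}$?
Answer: $48$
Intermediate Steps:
$U{\left(D \right)} = 6$
$\left(-41 + 49\right) U{\left(-6 \right)} = \left(-41 + 49\right) 6 = 8 \cdot 6 = 48$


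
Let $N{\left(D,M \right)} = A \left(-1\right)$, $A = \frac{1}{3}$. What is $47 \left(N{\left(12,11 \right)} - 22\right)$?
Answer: $- \frac{3149}{3} \approx -1049.7$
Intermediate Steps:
$A = \frac{1}{3} \approx 0.33333$
$N{\left(D,M \right)} = - \frac{1}{3}$ ($N{\left(D,M \right)} = \frac{1}{3} \left(-1\right) = - \frac{1}{3}$)
$47 \left(N{\left(12,11 \right)} - 22\right) = 47 \left(- \frac{1}{3} - 22\right) = 47 \left(- \frac{67}{3}\right) = - \frac{3149}{3}$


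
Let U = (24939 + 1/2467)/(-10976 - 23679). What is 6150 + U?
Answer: 525725868236/85493885 ≈ 6149.3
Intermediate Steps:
U = -61524514/85493885 (U = (24939 + 1/2467)/(-34655) = (61524514/2467)*(-1/34655) = -61524514/85493885 ≈ -0.71964)
6150 + U = 6150 - 61524514/85493885 = 525725868236/85493885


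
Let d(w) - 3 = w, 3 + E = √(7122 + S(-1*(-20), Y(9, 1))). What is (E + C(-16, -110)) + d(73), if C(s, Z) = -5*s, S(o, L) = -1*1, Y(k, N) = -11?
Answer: 153 + √7121 ≈ 237.39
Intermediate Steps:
S(o, L) = -1
E = -3 + √7121 (E = -3 + √(7122 - 1) = -3 + √7121 ≈ 81.386)
d(w) = 3 + w
(E + C(-16, -110)) + d(73) = ((-3 + √7121) - 5*(-16)) + (3 + 73) = ((-3 + √7121) + 80) + 76 = (77 + √7121) + 76 = 153 + √7121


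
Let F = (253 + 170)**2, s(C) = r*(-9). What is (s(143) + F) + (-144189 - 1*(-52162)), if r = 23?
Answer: 86695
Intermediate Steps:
s(C) = -207 (s(C) = 23*(-9) = -207)
F = 178929 (F = 423**2 = 178929)
(s(143) + F) + (-144189 - 1*(-52162)) = (-207 + 178929) + (-144189 - 1*(-52162)) = 178722 + (-144189 + 52162) = 178722 - 92027 = 86695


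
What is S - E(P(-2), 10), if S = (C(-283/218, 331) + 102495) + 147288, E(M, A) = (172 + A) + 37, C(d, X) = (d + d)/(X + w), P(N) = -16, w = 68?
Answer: 10853787641/43491 ≈ 2.4956e+5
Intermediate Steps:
C(d, X) = 2*d/(68 + X) (C(d, X) = (d + d)/(X + 68) = (2*d)/(68 + X) = 2*d/(68 + X))
E(M, A) = 209 + A
S = 10863312170/43491 (S = (2*(-283/218)/(68 + 331) + 102495) + 147288 = (2*(-283*1/218)/399 + 102495) + 147288 = (2*(-283/218)*(1/399) + 102495) + 147288 = (-283/43491 + 102495) + 147288 = 4457609762/43491 + 147288 = 10863312170/43491 ≈ 2.4978e+5)
S - E(P(-2), 10) = 10863312170/43491 - (209 + 10) = 10863312170/43491 - 1*219 = 10863312170/43491 - 219 = 10853787641/43491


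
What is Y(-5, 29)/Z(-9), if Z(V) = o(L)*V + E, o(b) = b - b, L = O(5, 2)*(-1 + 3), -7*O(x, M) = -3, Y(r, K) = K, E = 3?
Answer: 29/3 ≈ 9.6667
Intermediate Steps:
O(x, M) = 3/7 (O(x, M) = -⅐*(-3) = 3/7)
L = 6/7 (L = 3*(-1 + 3)/7 = (3/7)*2 = 6/7 ≈ 0.85714)
o(b) = 0
Z(V) = 3 (Z(V) = 0*V + 3 = 0 + 3 = 3)
Y(-5, 29)/Z(-9) = 29/3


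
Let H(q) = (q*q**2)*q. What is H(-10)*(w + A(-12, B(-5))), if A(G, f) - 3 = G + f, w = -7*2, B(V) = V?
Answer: -280000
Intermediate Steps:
w = -14
H(q) = q**4 (H(q) = q**3*q = q**4)
A(G, f) = 3 + G + f (A(G, f) = 3 + (G + f) = 3 + G + f)
H(-10)*(w + A(-12, B(-5))) = (-10)**4*(-14 + (3 - 12 - 5)) = 10000*(-14 - 14) = 10000*(-28) = -280000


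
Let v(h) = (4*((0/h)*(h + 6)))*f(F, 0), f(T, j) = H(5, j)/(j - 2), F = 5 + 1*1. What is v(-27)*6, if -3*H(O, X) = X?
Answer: 0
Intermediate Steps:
H(O, X) = -X/3
F = 6 (F = 5 + 1 = 6)
f(T, j) = -j/(3*(-2 + j)) (f(T, j) = (-j/3)/(j - 2) = (-j/3)/(-2 + j) = -j/(3*(-2 + j)))
v(h) = 0 (v(h) = (4*((0/h)*(h + 6)))*(-1*0/(-6 + 3*0)) = (4*(0*(6 + h)))*(-1*0/(-6 + 0)) = (4*0)*(-1*0/(-6)) = 0*(-1*0*(-1/6)) = 0*0 = 0)
v(-27)*6 = 0*6 = 0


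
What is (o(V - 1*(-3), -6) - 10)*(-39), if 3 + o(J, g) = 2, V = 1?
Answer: 429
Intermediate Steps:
o(J, g) = -1 (o(J, g) = -3 + 2 = -1)
(o(V - 1*(-3), -6) - 10)*(-39) = (-1 - 10)*(-39) = -11*(-39) = 429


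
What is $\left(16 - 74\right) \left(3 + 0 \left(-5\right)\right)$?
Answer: $-174$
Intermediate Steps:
$\left(16 - 74\right) \left(3 + 0 \left(-5\right)\right) = - 58 \left(3 + 0\right) = \left(-58\right) 3 = -174$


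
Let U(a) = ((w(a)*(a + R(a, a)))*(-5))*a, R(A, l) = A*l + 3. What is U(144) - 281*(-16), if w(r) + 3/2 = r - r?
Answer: 22558136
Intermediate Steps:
R(A, l) = 3 + A*l
w(r) = -3/2 (w(r) = -3/2 + (r - r) = -3/2 + 0 = -3/2)
U(a) = a*(45/2 + 15*a/2 + 15*a**2/2) (U(a) = (-3*(a + (3 + a*a))/2*(-5))*a = (-3*(a + (3 + a**2))/2*(-5))*a = (-3*(3 + a + a**2)/2*(-5))*a = ((-9/2 - 3*a/2 - 3*a**2/2)*(-5))*a = (45/2 + 15*a/2 + 15*a**2/2)*a = a*(45/2 + 15*a/2 + 15*a**2/2))
U(144) - 281*(-16) = (15/2)*144*(3 + 144 + 144**2) - 281*(-16) = (15/2)*144*(3 + 144 + 20736) - 1*(-4496) = (15/2)*144*20883 + 4496 = 22553640 + 4496 = 22558136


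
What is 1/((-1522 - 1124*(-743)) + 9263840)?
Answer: 1/10097450 ≈ 9.9035e-8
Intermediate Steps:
1/((-1522 - 1124*(-743)) + 9263840) = 1/((-1522 + 835132) + 9263840) = 1/(833610 + 9263840) = 1/10097450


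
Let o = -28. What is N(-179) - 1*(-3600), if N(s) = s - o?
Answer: 3449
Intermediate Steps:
N(s) = 28 + s (N(s) = s - 1*(-28) = s + 28 = 28 + s)
N(-179) - 1*(-3600) = (28 - 179) - 1*(-3600) = -151 + 3600 = 3449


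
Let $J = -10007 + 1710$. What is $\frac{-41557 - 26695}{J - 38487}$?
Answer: $\frac{17063}{11696} \approx 1.4589$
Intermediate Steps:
$J = -8297$
$\frac{-41557 - 26695}{J - 38487} = \frac{-41557 - 26695}{-8297 - 38487} = - \frac{68252}{-46784} = \left(-68252\right) \left(- \frac{1}{46784}\right) = \frac{17063}{11696}$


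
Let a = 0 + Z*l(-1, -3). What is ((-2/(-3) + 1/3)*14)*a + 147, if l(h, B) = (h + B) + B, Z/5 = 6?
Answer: -2793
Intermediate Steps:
Z = 30 (Z = 5*6 = 30)
l(h, B) = h + 2*B (l(h, B) = (B + h) + B = h + 2*B)
a = -210 (a = 0 + 30*(-1 + 2*(-3)) = 0 + 30*(-1 - 6) = 0 + 30*(-7) = 0 - 210 = -210)
((-2/(-3) + 1/3)*14)*a + 147 = ((-2/(-3) + 1/3)*14)*(-210) + 147 = ((-2*(-⅓) + 1*(⅓))*14)*(-210) + 147 = ((⅔ + ⅓)*14)*(-210) + 147 = (1*14)*(-210) + 147 = 14*(-210) + 147 = -2940 + 147 = -2793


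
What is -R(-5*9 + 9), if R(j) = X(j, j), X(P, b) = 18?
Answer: -18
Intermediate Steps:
R(j) = 18
-R(-5*9 + 9) = -1*18 = -18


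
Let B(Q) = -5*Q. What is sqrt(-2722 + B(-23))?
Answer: I*sqrt(2607) ≈ 51.059*I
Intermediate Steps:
sqrt(-2722 + B(-23)) = sqrt(-2722 - 5*(-23)) = sqrt(-2722 + 115) = sqrt(-2607) = I*sqrt(2607)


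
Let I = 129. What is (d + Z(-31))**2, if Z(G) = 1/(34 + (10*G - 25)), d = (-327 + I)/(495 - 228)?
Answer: 398202025/717650521 ≈ 0.55487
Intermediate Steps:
d = -66/89 (d = (-327 + 129)/(495 - 228) = -198/267 = -198*1/267 = -66/89 ≈ -0.74157)
Z(G) = 1/(9 + 10*G) (Z(G) = 1/(34 + (-25 + 10*G)) = 1/(9 + 10*G))
(d + Z(-31))**2 = (-66/89 + 1/(9 + 10*(-31)))**2 = (-66/89 + 1/(9 - 310))**2 = (-66/89 + 1/(-301))**2 = (-66/89 - 1/301)**2 = (-19955/26789)**2 = 398202025/717650521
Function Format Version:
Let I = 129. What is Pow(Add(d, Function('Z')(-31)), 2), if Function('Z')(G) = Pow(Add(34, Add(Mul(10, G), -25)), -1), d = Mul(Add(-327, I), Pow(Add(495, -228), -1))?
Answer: Rational(398202025, 717650521) ≈ 0.55487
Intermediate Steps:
d = Rational(-66, 89) (d = Mul(Add(-327, 129), Pow(Add(495, -228), -1)) = Mul(-198, Pow(267, -1)) = Mul(-198, Rational(1, 267)) = Rational(-66, 89) ≈ -0.74157)
Function('Z')(G) = Pow(Add(9, Mul(10, G)), -1) (Function('Z')(G) = Pow(Add(34, Add(-25, Mul(10, G))), -1) = Pow(Add(9, Mul(10, G)), -1))
Pow(Add(d, Function('Z')(-31)), 2) = Pow(Add(Rational(-66, 89), Pow(Add(9, Mul(10, -31)), -1)), 2) = Pow(Add(Rational(-66, 89), Pow(Add(9, -310), -1)), 2) = Pow(Add(Rational(-66, 89), Pow(-301, -1)), 2) = Pow(Add(Rational(-66, 89), Rational(-1, 301)), 2) = Pow(Rational(-19955, 26789), 2) = Rational(398202025, 717650521)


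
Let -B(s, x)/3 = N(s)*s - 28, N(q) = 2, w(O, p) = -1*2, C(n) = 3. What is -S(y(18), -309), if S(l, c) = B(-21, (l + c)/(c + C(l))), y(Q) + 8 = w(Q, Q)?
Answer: -210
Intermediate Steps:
w(O, p) = -2
y(Q) = -10 (y(Q) = -8 - 2 = -10)
B(s, x) = 84 - 6*s (B(s, x) = -3*(2*s - 28) = -3*(-28 + 2*s) = 84 - 6*s)
S(l, c) = 210 (S(l, c) = 84 - 6*(-21) = 84 + 126 = 210)
-S(y(18), -309) = -1*210 = -210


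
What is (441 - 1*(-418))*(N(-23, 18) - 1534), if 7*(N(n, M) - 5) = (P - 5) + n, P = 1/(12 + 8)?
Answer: -184357721/140 ≈ -1.3168e+6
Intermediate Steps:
P = 1/20 ≈ 0.050000
N(n, M) = 601/140 + n/7 (N(n, M) = 5 + ((1/20 - 5) + n)/7 = 5 + (-99/20 + n)/7 = 5 + (-99/140 + n/7) = 601/140 + n/7)
(441 - 1*(-418))*(N(-23, 18) - 1534) = (441 - 1*(-418))*((601/140 + (⅐)*(-23)) - 1534) = (441 + 418)*((601/140 - 23/7) - 1534) = 859*(141/140 - 1534) = 859*(-214619/140) = -184357721/140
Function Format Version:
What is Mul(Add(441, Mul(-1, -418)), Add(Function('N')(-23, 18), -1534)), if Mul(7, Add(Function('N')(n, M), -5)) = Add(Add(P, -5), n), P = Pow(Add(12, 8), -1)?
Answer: Rational(-184357721, 140) ≈ -1.3168e+6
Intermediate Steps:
P = Rational(1, 20) (P = Pow(20, -1) = Rational(1, 20) ≈ 0.050000)
Function('N')(n, M) = Add(Rational(601, 140), Mul(Rational(1, 7), n)) (Function('N')(n, M) = Add(5, Mul(Rational(1, 7), Add(Add(Rational(1, 20), -5), n))) = Add(5, Mul(Rational(1, 7), Add(Rational(-99, 20), n))) = Add(5, Add(Rational(-99, 140), Mul(Rational(1, 7), n))) = Add(Rational(601, 140), Mul(Rational(1, 7), n)))
Mul(Add(441, Mul(-1, -418)), Add(Function('N')(-23, 18), -1534)) = Mul(Add(441, Mul(-1, -418)), Add(Add(Rational(601, 140), Mul(Rational(1, 7), -23)), -1534)) = Mul(Add(441, 418), Add(Add(Rational(601, 140), Rational(-23, 7)), -1534)) = Mul(859, Add(Rational(141, 140), -1534)) = Mul(859, Rational(-214619, 140)) = Rational(-184357721, 140)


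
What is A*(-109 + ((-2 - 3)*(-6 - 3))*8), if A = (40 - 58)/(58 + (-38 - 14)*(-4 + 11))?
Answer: 251/17 ≈ 14.765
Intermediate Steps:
A = 1/17 (A = -18/(58 - 52*7) = -18/(58 - 364) = -18/(-306) = -18*(-1/306) = 1/17 ≈ 0.058824)
A*(-109 + ((-2 - 3)*(-6 - 3))*8) = (-109 + ((-2 - 3)*(-6 - 3))*8)/17 = (-109 - 5*(-9)*8)/17 = (-109 + 45*8)/17 = (-109 + 360)/17 = (1/17)*251 = 251/17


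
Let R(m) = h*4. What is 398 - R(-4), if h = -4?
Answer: 414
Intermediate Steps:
R(m) = -16 (R(m) = -4*4 = -16)
398 - R(-4) = 398 - 1*(-16) = 398 + 16 = 414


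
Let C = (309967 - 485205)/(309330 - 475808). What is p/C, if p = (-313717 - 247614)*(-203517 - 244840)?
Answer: 2992759347162559/12517 ≈ 2.3910e+11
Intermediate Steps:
p = 251676683167 (p = -561331*(-448357) = 251676683167)
C = 87619/83239 (C = -175238/(-166478) = -175238*(-1/166478) = 87619/83239 ≈ 1.0526)
p/C = 251676683167/(87619/83239) = 251676683167*(83239/87619) = 2992759347162559/12517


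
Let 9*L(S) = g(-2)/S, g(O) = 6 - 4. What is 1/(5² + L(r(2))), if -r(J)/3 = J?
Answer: 27/674 ≈ 0.040059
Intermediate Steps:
g(O) = 2
r(J) = -3*J
L(S) = 2/(9*S) (L(S) = (2/S)/9 = 2/(9*S))
1/(5² + L(r(2))) = 1/(5² + 2/(9*((-3*2)))) = 1/(25 + (2/9)/(-6)) = 1/(25 + (2/9)*(-⅙)) = 1/(25 - 1/27) = 1/(674/27) = 27/674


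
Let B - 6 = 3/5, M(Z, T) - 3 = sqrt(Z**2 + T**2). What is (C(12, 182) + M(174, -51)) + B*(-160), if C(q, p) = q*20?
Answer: -813 + 3*sqrt(3653) ≈ -631.68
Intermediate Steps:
M(Z, T) = 3 + sqrt(T**2 + Z**2) (M(Z, T) = 3 + sqrt(Z**2 + T**2) = 3 + sqrt(T**2 + Z**2))
C(q, p) = 20*q
B = 33/5 (B = 6 + 3/5 = 33/5 ≈ 6.6000)
(C(12, 182) + M(174, -51)) + B*(-160) = (20*12 + (3 + sqrt((-51)**2 + 174**2))) + (33/5)*(-160) = (240 + (3 + sqrt(2601 + 30276))) - 1056 = (240 + (3 + sqrt(32877))) - 1056 = (240 + (3 + 3*sqrt(3653))) - 1056 = (243 + 3*sqrt(3653)) - 1056 = -813 + 3*sqrt(3653)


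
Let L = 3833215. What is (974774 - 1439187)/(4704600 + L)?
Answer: -464413/8537815 ≈ -0.054395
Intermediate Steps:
(974774 - 1439187)/(4704600 + L) = (974774 - 1439187)/(4704600 + 3833215) = -464413/8537815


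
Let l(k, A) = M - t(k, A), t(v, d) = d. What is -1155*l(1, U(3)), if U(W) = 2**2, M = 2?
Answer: 2310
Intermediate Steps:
U(W) = 4
l(k, A) = 2 - A
-1155*l(1, U(3)) = -1155*(2 - 1*4) = -1155*(2 - 4) = -1155*(-2) = 2310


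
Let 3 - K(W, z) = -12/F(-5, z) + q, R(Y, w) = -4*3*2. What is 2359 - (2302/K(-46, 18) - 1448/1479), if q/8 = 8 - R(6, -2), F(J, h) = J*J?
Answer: 22120068467/9336927 ≈ 2369.1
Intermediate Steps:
R(Y, w) = -24 (R(Y, w) = -12*2 = -24)
F(J, h) = J²
q = 256 (q = 8*(8 - 1*(-24)) = 8*(8 + 24) = 8*32 = 256)
K(W, z) = -6313/25 (K(W, z) = 3 - (-12/((-5)²) + 256) = 3 - (-12/25 + 256) = 3 - 1*6388/25 = 3 - 6388/25 = -6313/25)
2359 - (2302/K(-46, 18) - 1448/1479) = 2359 - (2302/(-6313/25) - 1448/1479) = 2359 - (2302*(-25/6313) - 1448*1/1479) = 2359 - (-57550/6313 - 1448/1479) = 2359 - 1*(-94257674/9336927) = 2359 + 94257674/9336927 = 22120068467/9336927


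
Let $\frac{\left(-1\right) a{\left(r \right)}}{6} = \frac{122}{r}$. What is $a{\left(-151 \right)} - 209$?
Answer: $- \frac{30827}{151} \approx -204.15$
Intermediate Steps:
$a{\left(r \right)} = - \frac{732}{r}$ ($a{\left(r \right)} = - 6 \frac{122}{r} = - \frac{732}{r}$)
$a{\left(-151 \right)} - 209 = - \frac{732}{-151} - 209 = \left(-732\right) \left(- \frac{1}{151}\right) - 209 = \frac{732}{151} - 209 = - \frac{30827}{151}$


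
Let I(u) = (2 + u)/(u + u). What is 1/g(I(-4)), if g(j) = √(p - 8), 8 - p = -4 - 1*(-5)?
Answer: -I ≈ -1.0*I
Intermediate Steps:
p = 7 (p = 8 - (-4 - 1*(-5)) = 8 - (-4 + 5) = 8 - 1*1 = 8 - 1 = 7)
I(u) = (2 + u)/(2*u) (I(u) = (2 + u)/((2*u)) = (2 + u)*(1/(2*u)) = (2 + u)/(2*u))
g(j) = I (g(j) = √(7 - 8) = √(-1) = I)
1/g(I(-4)) = 1/I = -I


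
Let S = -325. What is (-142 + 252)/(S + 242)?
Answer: -110/83 ≈ -1.3253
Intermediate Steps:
(-142 + 252)/(S + 242) = (-142 + 252)/(-325 + 242) = 110/(-83) = 110*(-1/83) = -110/83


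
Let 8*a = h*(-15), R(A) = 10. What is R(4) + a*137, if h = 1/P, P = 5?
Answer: -331/8 ≈ -41.375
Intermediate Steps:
h = 1/5 ≈ 0.20000
a = -3/8 (a = ((1/5)*(-15))/8 = (1/8)*(-3) = -3/8 ≈ -0.37500)
R(4) + a*137 = 10 - 3/8*137 = 10 - 411/8 = -331/8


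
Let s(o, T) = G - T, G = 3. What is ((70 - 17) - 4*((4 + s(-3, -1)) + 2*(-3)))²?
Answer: 2025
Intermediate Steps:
s(o, T) = 3 - T
((70 - 17) - 4*((4 + s(-3, -1)) + 2*(-3)))² = ((70 - 17) - 4*((4 + (3 - 1*(-1))) + 2*(-3)))² = (53 - 4*((4 + (3 + 1)) - 6))² = (53 - 4*((4 + 4) - 6))² = (53 - 4*(8 - 6))² = (53 - 4*2)² = (53 - 8)² = 45² = 2025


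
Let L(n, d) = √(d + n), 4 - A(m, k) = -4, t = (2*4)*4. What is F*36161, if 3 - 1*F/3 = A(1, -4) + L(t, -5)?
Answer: -542415 - 325449*√3 ≈ -1.1061e+6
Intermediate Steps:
t = 32 (t = 8*4 = 32)
A(m, k) = 8 (A(m, k) = 4 - 1*(-4) = 4 + 4 = 8)
F = -15 - 9*√3 (F = 9 - 3*(8 + √(-5 + 32)) = 9 - 3*(8 + √27) = 9 - 3*(8 + 3*√3) = 9 + (-24 - 9*√3) = -15 - 9*√3 ≈ -30.588)
F*36161 = (-15 - 9*√3)*36161 = -542415 - 325449*√3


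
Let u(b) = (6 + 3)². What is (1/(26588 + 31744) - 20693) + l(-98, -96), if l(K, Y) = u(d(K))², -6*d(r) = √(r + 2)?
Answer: -824347823/58332 ≈ -14132.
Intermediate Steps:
d(r) = -√(2 + r)/6 (d(r) = -√(r + 2)/6 = -√(2 + r)/6)
u(b) = 81 (u(b) = 9² = 81)
l(K, Y) = 6561 (l(K, Y) = 81² = 6561)
(1/(26588 + 31744) - 20693) + l(-98, -96) = (1/(26588 + 31744) - 20693) + 6561 = (1/58332 - 20693) + 6561 = -1207064075/58332 + 6561 = -824347823/58332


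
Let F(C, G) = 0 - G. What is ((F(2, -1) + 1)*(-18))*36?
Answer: -1296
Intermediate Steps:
F(C, G) = -G
((F(2, -1) + 1)*(-18))*36 = ((-1*(-1) + 1)*(-18))*36 = ((1 + 1)*(-18))*36 = (2*(-18))*36 = -36*36 = -1296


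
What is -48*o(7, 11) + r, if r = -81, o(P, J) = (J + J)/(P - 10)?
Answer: 271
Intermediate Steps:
o(P, J) = 2*J/(-10 + P) (o(P, J) = (2*J)/(-10 + P) = 2*J/(-10 + P))
-48*o(7, 11) + r = -96*11/(-10 + 7) - 81 = -96*11/(-3) - 81 = -96*11*(-1)/3 - 81 = -48*(-22/3) - 81 = 352 - 81 = 271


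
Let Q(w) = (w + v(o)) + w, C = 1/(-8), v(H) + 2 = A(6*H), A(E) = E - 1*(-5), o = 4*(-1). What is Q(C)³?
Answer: -614125/64 ≈ -9595.7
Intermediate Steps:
o = -4
A(E) = 5 + E (A(E) = E + 5 = 5 + E)
v(H) = 3 + 6*H (v(H) = -2 + (5 + 6*H) = 3 + 6*H)
C = -⅛ ≈ -0.12500
Q(w) = -21 + 2*w (Q(w) = (w + (3 + 6*(-4))) + w = (w + (3 - 24)) + w = (w - 21) + w = (-21 + w) + w = -21 + 2*w)
Q(C)³ = (-21 + 2*(-⅛))³ = (-21 - ¼)³ = (-85/4)³ = -614125/64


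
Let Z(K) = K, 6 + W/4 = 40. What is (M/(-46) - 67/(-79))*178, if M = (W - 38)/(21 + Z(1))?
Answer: 2672759/19987 ≈ 133.72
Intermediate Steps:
W = 136 (W = -24 + 4*40 = -24 + 160 = 136)
M = 49/11 (M = (136 - 38)/(21 + 1) = 98/22 = 98*(1/22) = 49/11 ≈ 4.4545)
(M/(-46) - 67/(-79))*178 = ((49/11)/(-46) - 67/(-79))*178 = ((49/11)*(-1/46) - 67*(-1/79))*178 = (-49/506 + 67/79)*178 = (30031/39974)*178 = 2672759/19987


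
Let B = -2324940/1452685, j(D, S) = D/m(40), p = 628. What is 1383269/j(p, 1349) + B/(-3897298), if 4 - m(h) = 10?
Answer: -2349432465311485875/177772555237082 ≈ -13216.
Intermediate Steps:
m(h) = -6 (m(h) = 4 - 1*10 = 4 - 10 = -6)
j(D, S) = -D/6 (j(D, S) = D/(-6) = D*(-⅙) = -D/6)
B = -464988/290537 (B = -2324940*1/1452685 = -464988/290537 ≈ -1.6004)
1383269/j(p, 1349) + B/(-3897298) = 1383269/((-⅙*628)) - 464988/290537/(-3897298) = 1383269/(-314/3) - 464988/290537*(-1/3897298) = 1383269*(-3/314) + 232494/566154634513 = -4149807/314 + 232494/566154634513 = -2349432465311485875/177772555237082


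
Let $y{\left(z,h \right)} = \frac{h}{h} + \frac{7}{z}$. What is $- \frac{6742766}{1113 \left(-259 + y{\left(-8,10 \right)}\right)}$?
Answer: $\frac{1017776}{43491} \approx 23.402$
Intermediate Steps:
$y{\left(z,h \right)} = 1 + \frac{7}{z}$
$- \frac{6742766}{1113 \left(-259 + y{\left(-8,10 \right)}\right)} = - \frac{6742766}{1113 \left(-259 + \frac{7 - 8}{-8}\right)} = - \frac{6742766}{1113 \left(-259 - - \frac{1}{8}\right)} = - \frac{6742766}{1113 \left(-259 + \frac{1}{8}\right)} = - \frac{6742766}{1113 \left(- \frac{2071}{8}\right)} = - \frac{6742766}{- \frac{2305023}{8}} = \left(-6742766\right) \left(- \frac{8}{2305023}\right) = \frac{1017776}{43491}$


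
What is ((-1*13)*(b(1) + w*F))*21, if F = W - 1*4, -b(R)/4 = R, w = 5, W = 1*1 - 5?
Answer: 12012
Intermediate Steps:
W = -4 (W = 1 - 5 = -4)
b(R) = -4*R
F = -8 (F = -4 - 1*4 = -4 - 4 = -8)
((-1*13)*(b(1) + w*F))*21 = ((-1*13)*(-4*1 + 5*(-8)))*21 = -13*(-4 - 40)*21 = -13*(-44)*21 = 572*21 = 12012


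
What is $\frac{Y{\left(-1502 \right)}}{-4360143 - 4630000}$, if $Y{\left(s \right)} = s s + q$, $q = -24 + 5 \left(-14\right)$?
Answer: $- \frac{2255910}{8990143} \approx -0.25093$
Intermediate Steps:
$q = -94$ ($q = -24 - 70 = -94$)
$Y{\left(s \right)} = -94 + s^{2}$ ($Y{\left(s \right)} = s s - 94 = s^{2} - 94 = -94 + s^{2}$)
$\frac{Y{\left(-1502 \right)}}{-4360143 - 4630000} = \frac{-94 + \left(-1502\right)^{2}}{-4360143 - 4630000} = \frac{-94 + 2256004}{-8990143} = 2255910 \left(- \frac{1}{8990143}\right) = - \frac{2255910}{8990143}$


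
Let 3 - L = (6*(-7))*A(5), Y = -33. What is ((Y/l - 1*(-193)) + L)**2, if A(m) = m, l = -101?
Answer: 1684199521/10201 ≈ 1.6510e+5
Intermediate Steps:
L = 213 (L = 3 - 6*(-7)*5 = 3 - (-42)*5 = 3 - 1*(-210) = 3 + 210 = 213)
((Y/l - 1*(-193)) + L)**2 = ((-33/(-101) - 1*(-193)) + 213)**2 = ((-33*(-1/101) + 193) + 213)**2 = ((33/101 + 193) + 213)**2 = (19526/101 + 213)**2 = (41039/101)**2 = 1684199521/10201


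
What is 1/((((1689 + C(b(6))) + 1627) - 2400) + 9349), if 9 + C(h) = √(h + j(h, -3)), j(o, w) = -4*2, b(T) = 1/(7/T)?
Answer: 35896/368149401 - 5*I*√14/736298802 ≈ 9.7504e-5 - 2.5409e-8*I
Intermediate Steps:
b(T) = T/7
j(o, w) = -8
C(h) = -9 + √(-8 + h) (C(h) = -9 + √(h - 8) = -9 + √(-8 + h))
1/((((1689 + C(b(6))) + 1627) - 2400) + 9349) = 1/((((1689 + (-9 + √(-8 + (⅐)*6))) + 1627) - 2400) + 9349) = 1/((((1689 + (-9 + √(-8 + 6/7))) + 1627) - 2400) + 9349) = 1/((((1689 + (-9 + √(-50/7))) + 1627) - 2400) + 9349) = 1/((((1689 + (-9 + 5*I*√14/7)) + 1627) - 2400) + 9349) = 1/((((1680 + 5*I*√14/7) + 1627) - 2400) + 9349) = 1/(((3307 + 5*I*√14/7) - 2400) + 9349) = 1/((907 + 5*I*√14/7) + 9349) = 1/(10256 + 5*I*√14/7)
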